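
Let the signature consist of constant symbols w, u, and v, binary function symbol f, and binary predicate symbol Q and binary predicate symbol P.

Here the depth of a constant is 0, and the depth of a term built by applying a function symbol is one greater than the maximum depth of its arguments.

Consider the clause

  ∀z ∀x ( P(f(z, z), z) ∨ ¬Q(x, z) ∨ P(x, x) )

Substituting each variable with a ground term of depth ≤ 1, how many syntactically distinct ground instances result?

144

Ground terms of depth ≤ 1:
  Count level by level. With function symbols f/2, the terms of depth ≤ k are the 3 constants together with each function applied to depth-≤(k−1) tuples, so N_k = 3 + N_{k-1}^2.
  N_0 = 3
  N_1 = 3 + 3^2 = 12
So there are 12 ground terms available for substitution.
Each of z, x ranges independently over the available ground terms, and distinct assignments produce distinct instances.
Number of ground instances = 12^2 = 144.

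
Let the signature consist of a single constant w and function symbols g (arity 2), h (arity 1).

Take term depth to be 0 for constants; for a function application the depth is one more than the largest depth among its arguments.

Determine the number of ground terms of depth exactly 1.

2

Let N_k count ground terms of depth at most k. Each non-constant term of depth ≤ k is some function symbol applied to depth-≤(k−1) arguments, giving N_k = 1 + N_{k-1}^2 + N_{k-1}.
N_0 = 1
N_1 = 1 + 1^2 + 1 = 3
Terms of depth exactly 1: N_1 − N_0 = 3 − 1 = 2.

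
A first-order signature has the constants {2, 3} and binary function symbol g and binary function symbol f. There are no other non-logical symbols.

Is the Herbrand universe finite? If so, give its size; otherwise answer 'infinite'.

infinite

The signature has at least one function symbol (g, arity 2) and at least one constant (2).
Iterating g gives infinitely many distinct ground terms: 2, g(2, 2), g(g(2, 2), g(2, 2)), ...
So the Herbrand universe is infinite.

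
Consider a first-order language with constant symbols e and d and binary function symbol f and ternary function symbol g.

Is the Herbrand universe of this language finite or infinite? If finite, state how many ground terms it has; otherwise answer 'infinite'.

The signature has at least one function symbol (f, arity 2) and at least one constant (e).
Iterating f gives infinitely many distinct ground terms: e, f(e, e), f(f(e, e), f(e, e)), ...
So the Herbrand universe is infinite.

infinite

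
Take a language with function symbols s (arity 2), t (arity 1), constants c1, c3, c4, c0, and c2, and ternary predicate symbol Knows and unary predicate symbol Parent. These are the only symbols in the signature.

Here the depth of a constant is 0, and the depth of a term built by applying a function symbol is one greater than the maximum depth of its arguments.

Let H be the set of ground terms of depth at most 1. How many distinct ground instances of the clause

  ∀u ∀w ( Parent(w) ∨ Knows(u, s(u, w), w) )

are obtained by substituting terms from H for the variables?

1225

Ground terms of depth ≤ 1:
  Let N_k = |{terms of depth ≤ k}|. Then N_0 = 5 and N_k = 5 + N_{k-1}^2 + N_{k-1} for k ≥ 1 (one summand per function symbol, arity giving the exponent).
  N_0 = 5
  N_1 = 5 + 5^2 + 5 = 35
So there are 35 ground terms available for substitution.
There are 2 variables to instantiate (u, w), each occurring in at least one literal, so different choices give different ground instances.
Number of ground instances = 35^2 = 1225.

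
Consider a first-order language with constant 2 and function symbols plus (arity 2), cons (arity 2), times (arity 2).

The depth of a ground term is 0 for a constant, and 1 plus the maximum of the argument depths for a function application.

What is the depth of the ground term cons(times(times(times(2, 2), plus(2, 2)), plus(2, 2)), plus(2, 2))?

depth(times(2, 2)) = 1 + max(0, 0) = 1
depth(plus(2, 2)) = 1 + max(0, 0) = 1
depth(times(times(2, 2), plus(2, 2))) = 1 + max(1, 1) = 2
depth(times(times(times(2, 2), plus(2, 2)), plus(2, 2))) = 1 + max(2, 1) = 3
depth(cons(times(times(times(2, 2), plus(2, 2)), plus(2, 2)), plus(2, 2))) = 1 + max(3, 1) = 4

4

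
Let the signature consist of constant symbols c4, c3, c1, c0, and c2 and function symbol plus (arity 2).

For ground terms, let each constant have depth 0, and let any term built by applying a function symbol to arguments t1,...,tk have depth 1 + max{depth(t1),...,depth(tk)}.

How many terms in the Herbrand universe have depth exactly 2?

Count level by level. With function symbols plus/2, the terms of depth ≤ k are the 5 constants together with each function applied to depth-≤(k−1) tuples, so N_k = 5 + N_{k-1}^2.
N_0 = 5
N_1 = 5 + 5^2 = 30
N_2 = 5 + 30^2 = 905
Terms of depth exactly 2: N_2 − N_1 = 905 − 30 = 875.

875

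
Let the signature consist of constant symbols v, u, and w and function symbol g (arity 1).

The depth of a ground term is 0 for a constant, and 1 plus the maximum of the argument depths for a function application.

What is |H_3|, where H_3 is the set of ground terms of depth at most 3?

12

If N_k denotes the number of depth-≤k ground terms, the 3 constants give N_0 = 3, and each function symbol of arity r contributes N_{k-1}^r new terms at level k: N_k = 3 + N_{k-1}.
N_0 = 3
N_1 = 3 + 3 = 6
N_2 = 3 + 6 = 9
N_3 = 3 + 9 = 12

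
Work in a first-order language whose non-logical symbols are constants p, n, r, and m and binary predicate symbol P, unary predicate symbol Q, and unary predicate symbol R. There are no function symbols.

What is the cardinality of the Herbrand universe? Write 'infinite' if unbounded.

4

There are no function symbols, so every ground term is one of the 4 constants.
The Herbrand universe is {p, n, r, m}, which is finite with 4 elements.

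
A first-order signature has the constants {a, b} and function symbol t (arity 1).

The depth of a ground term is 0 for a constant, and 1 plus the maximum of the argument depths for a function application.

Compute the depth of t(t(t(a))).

depth(t(a)) = 1 + depth(a) = 1 + 0 = 1
depth(t(t(a))) = 1 + depth(t(a)) = 1 + 1 = 2
depth(t(t(t(a)))) = 1 + depth(t(t(a))) = 1 + 2 = 3

3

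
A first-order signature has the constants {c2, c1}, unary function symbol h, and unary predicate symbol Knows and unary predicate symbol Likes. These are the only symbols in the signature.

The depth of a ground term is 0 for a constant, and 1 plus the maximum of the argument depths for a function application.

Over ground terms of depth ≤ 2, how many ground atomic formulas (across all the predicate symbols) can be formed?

First count ground terms of depth ≤ 2.
If N_k denotes the number of depth-≤k ground terms, the 2 constants give N_0 = 2, and each function symbol of arity r contributes N_{k-1}^r new terms at level k: N_k = 2 + N_{k-1}.
N_0 = 2
N_1 = 2 + 2 = 4
N_2 = 2 + 4 = 6
Explicitly: c2, c1, h(c2), h(c1), h(h(c2)), h(h(c1)).
So |H| = 6.
Ground atoms are formed by filling each argument slot of a predicate with a term from H, so an r-ary predicate gives |H|^r atoms:
  Knows: 6;  Likes: 6
Total ground atoms: 6 + 6 = 12.

12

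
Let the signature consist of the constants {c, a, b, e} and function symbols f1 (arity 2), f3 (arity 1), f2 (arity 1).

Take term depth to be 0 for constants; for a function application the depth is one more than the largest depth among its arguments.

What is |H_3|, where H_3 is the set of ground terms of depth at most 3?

714028

Count level by level. With function symbols f1/2, f3/1, f2/1, the terms of depth ≤ k are the 4 constants together with each function applied to depth-≤(k−1) tuples, so N_k = 4 + N_{k-1}^2 + N_{k-1} + N_{k-1}.
N_0 = 4
N_1 = 4 + 4^2 + 4 + 4 = 28
N_2 = 4 + 28^2 + 28 + 28 = 844
N_3 = 4 + 844^2 + 844 + 844 = 714028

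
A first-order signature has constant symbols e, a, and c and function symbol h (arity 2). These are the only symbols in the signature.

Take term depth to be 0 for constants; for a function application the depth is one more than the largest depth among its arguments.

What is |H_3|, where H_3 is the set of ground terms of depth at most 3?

If N_k denotes the number of depth-≤k ground terms, the 3 constants give N_0 = 3, and each function symbol of arity r contributes N_{k-1}^r new terms at level k: N_k = 3 + N_{k-1}^2.
N_0 = 3
N_1 = 3 + 3^2 = 12
N_2 = 3 + 12^2 = 147
N_3 = 3 + 147^2 = 21612

21612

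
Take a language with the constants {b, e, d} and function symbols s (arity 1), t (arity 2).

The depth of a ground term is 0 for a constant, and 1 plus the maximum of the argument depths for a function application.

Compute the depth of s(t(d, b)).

2

depth(t(d, b)) = 1 + max(0, 0) = 1
depth(s(t(d, b))) = 1 + depth(t(d, b)) = 1 + 1 = 2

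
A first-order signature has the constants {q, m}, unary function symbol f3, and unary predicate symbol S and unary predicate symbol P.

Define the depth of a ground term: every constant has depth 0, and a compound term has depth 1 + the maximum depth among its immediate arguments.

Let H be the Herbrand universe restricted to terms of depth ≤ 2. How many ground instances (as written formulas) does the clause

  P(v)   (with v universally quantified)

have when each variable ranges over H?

Ground terms of depth ≤ 2:
  Let N_k = |{terms of depth ≤ k}|. Then N_0 = 2 and N_k = 2 + N_{k-1} for k ≥ 1 (one summand per function symbol, arity giving the exponent).
  N_0 = 2
  N_1 = 2 + 2 = 4
  N_2 = 2 + 4 = 6
  Explicitly: q, m, f3(q), f3(m), f3(f3(q)), f3(f3(m)).
So there are 6 ground terms available for substitution.
There is 1 variable to instantiate (v),  occurring in at least one literal, so different choices give different ground instances.
Number of ground instances = 6.

6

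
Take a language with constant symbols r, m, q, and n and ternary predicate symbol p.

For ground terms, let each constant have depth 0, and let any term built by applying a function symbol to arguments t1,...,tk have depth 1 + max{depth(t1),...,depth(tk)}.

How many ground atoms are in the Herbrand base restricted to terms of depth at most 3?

First count ground terms of depth ≤ 3.
With no function symbols every ground term is a constant, so there are exactly 4 ground terms at every depth bound.
N_0 = 4
N_1 = 4
N_2 = 4
N_3 = 4
Explicitly: r, m, q, n.
So |H| = 4.
Ground atoms are formed by filling each argument slot of a predicate with a term from H, so an r-ary predicate gives |H|^r atoms:
  p: 4^3 = 64
Total ground atoms: 64.

64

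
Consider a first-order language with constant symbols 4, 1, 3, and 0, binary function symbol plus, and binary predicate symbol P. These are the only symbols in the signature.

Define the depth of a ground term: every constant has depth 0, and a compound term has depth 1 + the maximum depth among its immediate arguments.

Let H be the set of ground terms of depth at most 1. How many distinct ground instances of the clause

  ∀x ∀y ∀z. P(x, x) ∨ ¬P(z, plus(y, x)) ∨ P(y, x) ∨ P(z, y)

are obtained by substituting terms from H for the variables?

Ground terms of depth ≤ 1:
  Count level by level. With function symbols plus/2, the terms of depth ≤ k are the 4 constants together with each function applied to depth-≤(k−1) tuples, so N_k = 4 + N_{k-1}^2.
  N_0 = 4
  N_1 = 4 + 4^2 = 20
So there are 20 ground terms available for substitution.
The body mentions every one of the 3 quantified variables; since ground terms form a free algebra, no two substitutions collapse to the same formula.
Number of ground instances = 20^3 = 8000.

8000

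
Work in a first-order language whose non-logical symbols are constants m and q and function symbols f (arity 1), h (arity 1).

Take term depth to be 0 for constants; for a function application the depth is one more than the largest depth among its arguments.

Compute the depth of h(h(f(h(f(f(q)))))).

6

depth(f(q)) = 1 + depth(q) = 1 + 0 = 1
depth(f(f(q))) = 1 + depth(f(q)) = 1 + 1 = 2
depth(h(f(f(q)))) = 1 + depth(f(f(q))) = 1 + 2 = 3
depth(f(h(f(f(q))))) = 1 + depth(h(f(f(q)))) = 1 + 3 = 4
depth(h(f(h(f(f(q)))))) = 1 + depth(f(h(f(f(q))))) = 1 + 4 = 5
depth(h(h(f(h(f(f(q))))))) = 1 + depth(h(f(h(f(f(q)))))) = 1 + 5 = 6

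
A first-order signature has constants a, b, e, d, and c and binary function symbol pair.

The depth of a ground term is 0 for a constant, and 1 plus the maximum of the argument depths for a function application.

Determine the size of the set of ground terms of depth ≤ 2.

905

Count level by level. With function symbols pair/2, the terms of depth ≤ k are the 5 constants together with each function applied to depth-≤(k−1) tuples, so N_k = 5 + N_{k-1}^2.
N_0 = 5
N_1 = 5 + 5^2 = 30
N_2 = 5 + 30^2 = 905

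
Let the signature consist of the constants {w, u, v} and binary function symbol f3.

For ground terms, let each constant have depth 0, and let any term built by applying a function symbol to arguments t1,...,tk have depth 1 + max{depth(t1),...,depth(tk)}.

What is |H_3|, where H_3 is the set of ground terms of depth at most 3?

21612

Let N_k count ground terms of depth at most k. Each non-constant term of depth ≤ k is some function symbol applied to depth-≤(k−1) arguments, giving N_k = 3 + N_{k-1}^2.
N_0 = 3
N_1 = 3 + 3^2 = 12
N_2 = 3 + 12^2 = 147
N_3 = 3 + 147^2 = 21612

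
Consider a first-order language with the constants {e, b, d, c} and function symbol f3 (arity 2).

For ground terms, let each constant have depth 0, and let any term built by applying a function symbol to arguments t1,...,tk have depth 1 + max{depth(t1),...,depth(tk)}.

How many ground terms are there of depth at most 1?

20

If N_k denotes the number of depth-≤k ground terms, the 4 constants give N_0 = 4, and each function symbol of arity r contributes N_{k-1}^r new terms at level k: N_k = 4 + N_{k-1}^2.
N_0 = 4
N_1 = 4 + 4^2 = 20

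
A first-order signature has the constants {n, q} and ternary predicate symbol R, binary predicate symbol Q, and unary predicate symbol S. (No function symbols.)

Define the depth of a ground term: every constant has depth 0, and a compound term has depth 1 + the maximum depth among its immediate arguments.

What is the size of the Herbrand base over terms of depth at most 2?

14

First count ground terms of depth ≤ 2.
With no function symbols every ground term is a constant, so there are exactly 2 ground terms at every depth bound.
N_0 = 2
N_1 = 2
N_2 = 2
So |H| = 2.
Each predicate of arity r yields |H|^r ground atoms (one per choice of an r-tuple from H):
  R: 2^3 = 8;  Q: 2^2 = 4;  S: 2
Total ground atoms: 8 + 4 + 2 = 14.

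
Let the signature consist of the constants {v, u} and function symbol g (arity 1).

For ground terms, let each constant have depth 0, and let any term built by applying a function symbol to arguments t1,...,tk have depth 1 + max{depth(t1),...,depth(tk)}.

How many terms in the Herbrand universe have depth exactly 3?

2

Count level by level. With function symbols g/1, the terms of depth ≤ k are the 2 constants together with each function applied to depth-≤(k−1) tuples, so N_k = 2 + N_{k-1}.
N_0 = 2
N_1 = 2 + 2 = 4
N_2 = 2 + 4 = 6
N_3 = 2 + 6 = 8
Terms of depth exactly 3: N_3 − N_2 = 8 − 6 = 2.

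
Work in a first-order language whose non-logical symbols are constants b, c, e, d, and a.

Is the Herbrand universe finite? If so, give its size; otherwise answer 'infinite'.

5

There are no function symbols, so every ground term is one of the 5 constants.
The Herbrand universe is {b, c, e, d, a}, which is finite with 5 elements.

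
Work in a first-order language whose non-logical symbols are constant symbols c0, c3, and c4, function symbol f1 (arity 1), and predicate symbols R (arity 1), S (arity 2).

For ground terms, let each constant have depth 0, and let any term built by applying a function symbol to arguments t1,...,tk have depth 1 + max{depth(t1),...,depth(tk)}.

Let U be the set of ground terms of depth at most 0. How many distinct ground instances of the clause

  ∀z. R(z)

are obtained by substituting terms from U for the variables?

Ground terms of depth ≤ 0:
  Count level by level. With function symbols f1/1, the terms of depth ≤ k are the 3 constants together with each function applied to depth-≤(k−1) tuples, so N_k = 3 + N_{k-1}.
  N_0 = 3
  Explicitly: c0, c3, c4.
So there are 3 ground terms available for substitution.
The clause has 1 distinct variable (z), which appears in the body. In the free term algebra distinct substitutions yield syntactically distinct ground instances.
Number of ground instances = 3.

3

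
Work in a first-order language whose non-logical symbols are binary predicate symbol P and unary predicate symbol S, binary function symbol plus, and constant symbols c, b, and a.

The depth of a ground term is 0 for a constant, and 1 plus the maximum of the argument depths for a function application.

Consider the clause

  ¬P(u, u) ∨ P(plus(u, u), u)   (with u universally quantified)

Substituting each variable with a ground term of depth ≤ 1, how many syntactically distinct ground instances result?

Ground terms of depth ≤ 1:
  Let N_k count ground terms of depth at most k. Each non-constant term of depth ≤ k is some function symbol applied to depth-≤(k−1) arguments, giving N_k = 3 + N_{k-1}^2.
  N_0 = 3
  N_1 = 3 + 3^2 = 12
  Explicitly: c, b, a, plus(c, c), plus(c, b), plus(c, a), plus(b, c), plus(b, b), plus(b, a), plus(a, c), plus(a, b), plus(a, a).
So there are 12 ground terms available for substitution.
The clause has 1 distinct variable (u), which appears in the body. In the free term algebra distinct substitutions yield syntactically distinct ground instances.
Number of ground instances = 12.

12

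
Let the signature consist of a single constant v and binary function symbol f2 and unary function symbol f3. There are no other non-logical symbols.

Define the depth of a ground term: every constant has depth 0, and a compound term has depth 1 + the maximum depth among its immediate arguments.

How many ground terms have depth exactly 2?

If N_k denotes the number of depth-≤k ground terms, the 1 constant gives N_0 = 1, and each function symbol of arity r contributes N_{k-1}^r new terms at level k: N_k = 1 + N_{k-1}^2 + N_{k-1}.
N_0 = 1
N_1 = 1 + 1^2 + 1 = 3
N_2 = 1 + 3^2 + 3 = 13
Terms of depth exactly 2: N_2 − N_1 = 13 − 3 = 10.

10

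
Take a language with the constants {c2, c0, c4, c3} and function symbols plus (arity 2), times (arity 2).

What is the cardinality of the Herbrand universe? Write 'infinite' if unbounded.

infinite

The signature has at least one function symbol (plus, arity 2) and at least one constant (c2).
Iterating plus gives infinitely many distinct ground terms: c2, plus(c2, c2), plus(plus(c2, c2), plus(c2, c2)), ...
So the Herbrand universe is infinite.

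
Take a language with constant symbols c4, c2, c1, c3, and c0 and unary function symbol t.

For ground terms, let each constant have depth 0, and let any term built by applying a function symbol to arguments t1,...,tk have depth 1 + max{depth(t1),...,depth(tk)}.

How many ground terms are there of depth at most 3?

20

Let N_k = |{terms of depth ≤ k}|. Then N_0 = 5 and N_k = 5 + N_{k-1} for k ≥ 1 (one summand per function symbol, arity giving the exponent).
N_0 = 5
N_1 = 5 + 5 = 10
N_2 = 5 + 10 = 15
N_3 = 5 + 15 = 20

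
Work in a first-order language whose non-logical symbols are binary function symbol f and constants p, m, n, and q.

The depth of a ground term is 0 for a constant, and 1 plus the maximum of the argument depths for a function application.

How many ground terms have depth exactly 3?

162816

Let N_k = |{terms of depth ≤ k}|. Then N_0 = 4 and N_k = 4 + N_{k-1}^2 for k ≥ 1 (one summand per function symbol, arity giving the exponent).
N_0 = 4
N_1 = 4 + 4^2 = 20
N_2 = 4 + 20^2 = 404
N_3 = 4 + 404^2 = 163220
Terms of depth exactly 3: N_3 − N_2 = 163220 − 404 = 162816.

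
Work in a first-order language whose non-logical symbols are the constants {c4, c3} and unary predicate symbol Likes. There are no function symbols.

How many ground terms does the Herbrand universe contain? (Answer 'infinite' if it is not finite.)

2

There are no function symbols, so every ground term is one of the 2 constants.
The Herbrand universe is {c4, c3}, which is finite with 2 elements.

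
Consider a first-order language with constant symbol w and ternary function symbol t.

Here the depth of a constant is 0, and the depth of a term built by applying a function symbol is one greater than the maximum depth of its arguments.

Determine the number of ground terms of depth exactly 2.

7

Write N_k for the number of ground terms of depth ≤ k. A term of depth ≤ k is either a constant or a function symbol applied to arguments of depth ≤ k−1, so N_k = 1 + N_{k-1}^3.
N_0 = 1
N_1 = 1 + 1^3 = 2
N_2 = 1 + 2^3 = 9
Terms of depth exactly 2: N_2 − N_1 = 9 − 2 = 7.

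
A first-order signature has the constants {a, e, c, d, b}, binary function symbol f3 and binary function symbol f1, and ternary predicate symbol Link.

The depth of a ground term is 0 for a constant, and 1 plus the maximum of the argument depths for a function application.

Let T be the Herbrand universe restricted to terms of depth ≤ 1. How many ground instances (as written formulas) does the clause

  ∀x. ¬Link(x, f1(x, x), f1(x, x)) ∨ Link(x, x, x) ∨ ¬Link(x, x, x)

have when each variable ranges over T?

Ground terms of depth ≤ 1:
  Let N_k count ground terms of depth at most k. Each non-constant term of depth ≤ k is some function symbol applied to depth-≤(k−1) arguments, giving N_k = 5 + N_{k-1}^2 + N_{k-1}^2.
  N_0 = 5
  N_1 = 5 + 5^2 + 5^2 = 55
So there are 55 ground terms available for substitution.
The clause has 1 distinct variable (x), which appears in the body. In the free term algebra distinct substitutions yield syntactically distinct ground instances.
Number of ground instances = 55.

55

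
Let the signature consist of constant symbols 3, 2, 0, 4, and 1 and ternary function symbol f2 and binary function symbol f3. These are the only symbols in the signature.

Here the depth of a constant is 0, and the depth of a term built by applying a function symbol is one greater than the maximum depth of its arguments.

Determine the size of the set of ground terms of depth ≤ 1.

Let N_k count ground terms of depth at most k. Each non-constant term of depth ≤ k is some function symbol applied to depth-≤(k−1) arguments, giving N_k = 5 + N_{k-1}^3 + N_{k-1}^2.
N_0 = 5
N_1 = 5 + 5^3 + 5^2 = 155

155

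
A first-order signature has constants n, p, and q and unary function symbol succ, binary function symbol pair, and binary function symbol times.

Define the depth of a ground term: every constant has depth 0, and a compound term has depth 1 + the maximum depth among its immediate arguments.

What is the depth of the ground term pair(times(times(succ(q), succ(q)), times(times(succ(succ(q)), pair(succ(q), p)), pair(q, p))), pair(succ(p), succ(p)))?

6

depth(succ(q)) = 1 + depth(q) = 1 + 0 = 1
depth(times(succ(q), succ(q))) = 1 + max(1, 1) = 2
depth(succ(succ(q))) = 1 + depth(succ(q)) = 1 + 1 = 2
depth(pair(succ(q), p)) = 1 + max(1, 0) = 2
depth(times(succ(succ(q)), pair(succ(q), p))) = 1 + max(2, 2) = 3
depth(pair(q, p)) = 1 + max(0, 0) = 1
depth(times(times(succ(succ(q)), pair(succ(q), p)), pair(q, p))) = 1 + max(3, 1) = 4
depth(times(times(succ(q), succ(q)), times(times(succ(succ(q)), pair(succ(q), p)), pair(q, p)))) = 1 + max(2, 4) = 5
depth(succ(p)) = 1 + depth(p) = 1 + 0 = 1
depth(pair(succ(p), succ(p))) = 1 + max(1, 1) = 2
depth(pair(times(times(succ(q), succ(q)), times(times(succ(succ(q)), pair(succ(q), p)), pair(q, p))), pair(succ(p), succ(p)))) = 1 + max(5, 2) = 6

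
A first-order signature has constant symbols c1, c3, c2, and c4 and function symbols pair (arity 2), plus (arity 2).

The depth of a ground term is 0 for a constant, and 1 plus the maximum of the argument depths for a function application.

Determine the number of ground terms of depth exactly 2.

2560

Write N_k for the number of ground terms of depth ≤ k. A term of depth ≤ k is either a constant or a function symbol applied to arguments of depth ≤ k−1, so N_k = 4 + N_{k-1}^2 + N_{k-1}^2.
N_0 = 4
N_1 = 4 + 4^2 + 4^2 = 36
N_2 = 4 + 36^2 + 36^2 = 2596
Terms of depth exactly 2: N_2 − N_1 = 2596 − 36 = 2560.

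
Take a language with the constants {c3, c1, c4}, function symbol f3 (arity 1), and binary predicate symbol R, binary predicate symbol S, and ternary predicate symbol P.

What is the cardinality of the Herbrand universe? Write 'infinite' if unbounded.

The signature has at least one function symbol (f3, arity 1) and at least one constant (c3).
Iterating f3 gives infinitely many distinct ground terms: c3, f3(c3), f3(f3(c3)), ...
So the Herbrand universe is infinite.

infinite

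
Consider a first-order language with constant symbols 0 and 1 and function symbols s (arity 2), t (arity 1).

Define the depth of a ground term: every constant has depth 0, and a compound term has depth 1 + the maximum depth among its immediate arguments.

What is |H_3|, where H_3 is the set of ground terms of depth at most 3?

If N_k denotes the number of depth-≤k ground terms, the 2 constants give N_0 = 2, and each function symbol of arity r contributes N_{k-1}^r new terms at level k: N_k = 2 + N_{k-1}^2 + N_{k-1}.
N_0 = 2
N_1 = 2 + 2^2 + 2 = 8
N_2 = 2 + 8^2 + 8 = 74
N_3 = 2 + 74^2 + 74 = 5552

5552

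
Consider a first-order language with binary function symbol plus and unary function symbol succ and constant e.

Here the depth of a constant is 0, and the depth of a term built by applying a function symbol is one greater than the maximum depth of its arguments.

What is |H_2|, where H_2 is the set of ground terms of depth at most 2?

13

Let N_k count ground terms of depth at most k. Each non-constant term of depth ≤ k is some function symbol applied to depth-≤(k−1) arguments, giving N_k = 1 + N_{k-1}^2 + N_{k-1}.
N_0 = 1
N_1 = 1 + 1^2 + 1 = 3
N_2 = 1 + 3^2 + 3 = 13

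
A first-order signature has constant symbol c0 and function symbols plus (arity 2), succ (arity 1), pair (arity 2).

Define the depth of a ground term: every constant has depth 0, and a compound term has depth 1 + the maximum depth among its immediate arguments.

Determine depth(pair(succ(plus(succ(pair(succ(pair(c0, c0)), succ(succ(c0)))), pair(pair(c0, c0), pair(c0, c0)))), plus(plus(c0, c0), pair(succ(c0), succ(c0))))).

depth(pair(c0, c0)) = 1 + max(0, 0) = 1
depth(succ(pair(c0, c0))) = 1 + depth(pair(c0, c0)) = 1 + 1 = 2
depth(succ(c0)) = 1 + depth(c0) = 1 + 0 = 1
depth(succ(succ(c0))) = 1 + depth(succ(c0)) = 1 + 1 = 2
depth(pair(succ(pair(c0, c0)), succ(succ(c0)))) = 1 + max(2, 2) = 3
depth(succ(pair(succ(pair(c0, c0)), succ(succ(c0))))) = 1 + depth(pair(succ(pair(c0, c0)), succ(succ(c0)))) = 1 + 3 = 4
depth(pair(pair(c0, c0), pair(c0, c0))) = 1 + max(1, 1) = 2
depth(plus(succ(pair(succ(pair(c0, c0)), succ(succ(c0)))), pair(pair(c0, c0), pair(c0, c0)))) = 1 + max(4, 2) = 5
depth(succ(plus(succ(pair(succ(pair(c0, c0)), succ(succ(c0)))), pair(pair(c0, c0), pair(c0, c0))))) = 1 + depth(plus(succ(pair(succ(pair(c0, c0)), succ(succ(c0)))), pair(pair(c0, c0), pair(c0, c0)))) = 1 + 5 = 6
depth(plus(c0, c0)) = 1 + max(0, 0) = 1
depth(pair(succ(c0), succ(c0))) = 1 + max(1, 1) = 2
depth(plus(plus(c0, c0), pair(succ(c0), succ(c0)))) = 1 + max(1, 2) = 3
depth(pair(succ(plus(succ(pair(succ(pair(c0, c0)), succ(succ(c0)))), pair(pair(c0, c0), pair(c0, c0)))), plus(plus(c0, c0), pair(succ(c0), succ(c0))))) = 1 + max(6, 3) = 7

7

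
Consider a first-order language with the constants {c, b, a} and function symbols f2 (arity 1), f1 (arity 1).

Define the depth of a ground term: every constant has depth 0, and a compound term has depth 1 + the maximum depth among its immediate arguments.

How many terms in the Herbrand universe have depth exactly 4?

48

Let N_k count ground terms of depth at most k. Each non-constant term of depth ≤ k is some function symbol applied to depth-≤(k−1) arguments, giving N_k = 3 + N_{k-1} + N_{k-1}.
N_0 = 3
N_1 = 3 + 3 + 3 = 9
N_2 = 3 + 9 + 9 = 21
N_3 = 3 + 21 + 21 = 45
N_4 = 3 + 45 + 45 = 93
Terms of depth exactly 4: N_4 − N_3 = 93 − 45 = 48.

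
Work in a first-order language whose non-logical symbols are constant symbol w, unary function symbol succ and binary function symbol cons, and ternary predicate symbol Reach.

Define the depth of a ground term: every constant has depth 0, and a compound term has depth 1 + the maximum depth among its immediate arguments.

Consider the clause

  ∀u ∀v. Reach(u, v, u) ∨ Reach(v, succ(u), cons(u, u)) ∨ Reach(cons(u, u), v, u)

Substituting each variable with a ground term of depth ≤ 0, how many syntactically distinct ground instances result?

Ground terms of depth ≤ 0:
  Let N_k = |{terms of depth ≤ k}|. Then N_0 = 1 and N_k = 1 + N_{k-1} + N_{k-1}^2 for k ≥ 1 (one summand per function symbol, arity giving the exponent).
  N_0 = 1
So there is exactly 1 ground term available for substitution.
There are 2 variables to instantiate (u, v), each occurring in at least one literal, so different choices give different ground instances.
Number of ground instances = 1^2 = 1.

1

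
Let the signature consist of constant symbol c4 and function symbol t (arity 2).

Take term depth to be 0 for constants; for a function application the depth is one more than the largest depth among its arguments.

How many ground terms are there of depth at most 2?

Write N_k for the number of ground terms of depth ≤ k. A term of depth ≤ k is either a constant or a function symbol applied to arguments of depth ≤ k−1, so N_k = 1 + N_{k-1}^2.
N_0 = 1
N_1 = 1 + 1^2 = 2
N_2 = 1 + 2^2 = 5
Explicitly: c4, t(c4, c4), t(c4, t(c4, c4)), t(t(c4, c4), c4), t(t(c4, c4), t(c4, c4)).

5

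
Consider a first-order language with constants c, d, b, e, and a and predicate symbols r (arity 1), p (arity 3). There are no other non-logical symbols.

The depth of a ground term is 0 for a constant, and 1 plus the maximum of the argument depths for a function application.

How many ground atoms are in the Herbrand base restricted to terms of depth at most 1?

130

First count ground terms of depth ≤ 1.
With no function symbols every ground term is a constant, so there are exactly 5 ground terms at every depth bound.
N_0 = 5
N_1 = 5
So |H| = 5.
Each predicate of arity r yields |H|^r ground atoms (one per choice of an r-tuple from H):
  r: 5;  p: 5^3 = 125
Total ground atoms: 5 + 125 = 130.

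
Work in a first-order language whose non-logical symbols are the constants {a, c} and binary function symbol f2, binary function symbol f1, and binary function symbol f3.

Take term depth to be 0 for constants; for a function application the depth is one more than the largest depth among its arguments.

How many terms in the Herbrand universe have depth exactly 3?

Count level by level. With function symbols f2/2, f1/2, f3/2, the terms of depth ≤ k are the 2 constants together with each function applied to depth-≤(k−1) tuples, so N_k = 2 + N_{k-1}^2 + N_{k-1}^2 + N_{k-1}^2.
N_0 = 2
N_1 = 2 + 2^2 + 2^2 + 2^2 = 14
N_2 = 2 + 14^2 + 14^2 + 14^2 = 590
N_3 = 2 + 590^2 + 590^2 + 590^2 = 1044302
Terms of depth exactly 3: N_3 − N_2 = 1044302 − 590 = 1043712.

1043712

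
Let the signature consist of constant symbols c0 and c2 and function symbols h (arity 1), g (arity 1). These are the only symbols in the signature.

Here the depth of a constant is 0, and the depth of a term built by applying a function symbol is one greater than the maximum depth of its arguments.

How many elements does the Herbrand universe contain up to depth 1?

6

Write N_k for the number of ground terms of depth ≤ k. A term of depth ≤ k is either a constant or a function symbol applied to arguments of depth ≤ k−1, so N_k = 2 + N_{k-1} + N_{k-1}.
N_0 = 2
N_1 = 2 + 2 + 2 = 6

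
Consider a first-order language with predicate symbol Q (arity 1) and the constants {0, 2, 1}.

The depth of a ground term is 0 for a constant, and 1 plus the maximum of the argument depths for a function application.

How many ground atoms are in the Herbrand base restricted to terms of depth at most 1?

First count ground terms of depth ≤ 1.
With no function symbols every ground term is a constant, so there are exactly 3 ground terms at every depth bound.
N_0 = 3
N_1 = 3
So |H| = 3.
Each predicate of arity r yields |H|^r ground atoms (one per choice of an r-tuple from H):
  Q: 3
Total ground atoms: 3.

3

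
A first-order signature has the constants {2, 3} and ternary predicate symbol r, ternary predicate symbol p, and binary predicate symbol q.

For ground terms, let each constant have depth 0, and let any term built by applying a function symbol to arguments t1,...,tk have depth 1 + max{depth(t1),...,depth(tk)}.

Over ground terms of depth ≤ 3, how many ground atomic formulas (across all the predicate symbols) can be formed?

First count ground terms of depth ≤ 3.
With no function symbols every ground term is a constant, so there are exactly 2 ground terms at every depth bound.
N_0 = 2
N_1 = 2
N_2 = 2
N_3 = 2
Explicitly: 2, 3.
So |H| = 2.
Each predicate of arity r yields |H|^r ground atoms (one per choice of an r-tuple from H):
  r: 2^3 = 8;  p: 2^3 = 8;  q: 2^2 = 4
Total ground atoms: 8 + 8 + 4 = 20.

20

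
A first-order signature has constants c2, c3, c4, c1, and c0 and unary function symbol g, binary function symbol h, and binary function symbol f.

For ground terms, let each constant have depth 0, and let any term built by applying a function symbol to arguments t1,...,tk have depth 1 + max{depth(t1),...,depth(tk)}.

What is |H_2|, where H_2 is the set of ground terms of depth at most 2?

7265

Count level by level. With function symbols g/1, h/2, f/2, the terms of depth ≤ k are the 5 constants together with each function applied to depth-≤(k−1) tuples, so N_k = 5 + N_{k-1} + N_{k-1}^2 + N_{k-1}^2.
N_0 = 5
N_1 = 5 + 5 + 5^2 + 5^2 = 60
N_2 = 5 + 60 + 60^2 + 60^2 = 7265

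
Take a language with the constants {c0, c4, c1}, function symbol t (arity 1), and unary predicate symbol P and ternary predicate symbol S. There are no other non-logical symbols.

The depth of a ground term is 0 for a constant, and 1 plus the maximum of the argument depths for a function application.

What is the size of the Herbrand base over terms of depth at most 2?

738

First count ground terms of depth ≤ 2.
Count level by level. With function symbols t/1, the terms of depth ≤ k are the 3 constants together with each function applied to depth-≤(k−1) tuples, so N_k = 3 + N_{k-1}.
N_0 = 3
N_1 = 3 + 3 = 6
N_2 = 3 + 6 = 9
So |H| = 9.
A ground atom is a predicate applied to a tuple of terms from H, so the count is the sum over predicates of |H|^arity:
  P: 9;  S: 9^3 = 729
Total ground atoms: 9 + 729 = 738.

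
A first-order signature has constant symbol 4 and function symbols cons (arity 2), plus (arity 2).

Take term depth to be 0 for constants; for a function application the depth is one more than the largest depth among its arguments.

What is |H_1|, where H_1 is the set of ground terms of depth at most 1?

3

If N_k denotes the number of depth-≤k ground terms, the 1 constant gives N_0 = 1, and each function symbol of arity r contributes N_{k-1}^r new terms at level k: N_k = 1 + N_{k-1}^2 + N_{k-1}^2.
N_0 = 1
N_1 = 1 + 1^2 + 1^2 = 3
Explicitly: 4, cons(4, 4), plus(4, 4).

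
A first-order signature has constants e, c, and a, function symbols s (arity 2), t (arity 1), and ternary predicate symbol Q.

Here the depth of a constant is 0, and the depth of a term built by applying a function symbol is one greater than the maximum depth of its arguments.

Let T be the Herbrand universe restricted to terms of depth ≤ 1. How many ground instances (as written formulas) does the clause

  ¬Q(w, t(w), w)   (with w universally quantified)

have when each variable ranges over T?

15

Ground terms of depth ≤ 1:
  Write N_k for the number of ground terms of depth ≤ k. A term of depth ≤ k is either a constant or a function symbol applied to arguments of depth ≤ k−1, so N_k = 3 + N_{k-1}^2 + N_{k-1}.
  N_0 = 3
  N_1 = 3 + 3^2 + 3 = 15
So there are 15 ground terms available for substitution.
The variable w ranges independently over the available ground terms, and distinct assignments produce distinct instances.
Number of ground instances = 15.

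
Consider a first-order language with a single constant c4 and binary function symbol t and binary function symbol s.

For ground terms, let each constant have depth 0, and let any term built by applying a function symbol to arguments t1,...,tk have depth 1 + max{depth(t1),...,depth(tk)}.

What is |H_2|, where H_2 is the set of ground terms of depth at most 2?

19

Count level by level. With function symbols t/2, s/2, the terms of depth ≤ k are the 1 constant together with each function applied to depth-≤(k−1) tuples, so N_k = 1 + N_{k-1}^2 + N_{k-1}^2.
N_0 = 1
N_1 = 1 + 1^2 + 1^2 = 3
N_2 = 1 + 3^2 + 3^2 = 19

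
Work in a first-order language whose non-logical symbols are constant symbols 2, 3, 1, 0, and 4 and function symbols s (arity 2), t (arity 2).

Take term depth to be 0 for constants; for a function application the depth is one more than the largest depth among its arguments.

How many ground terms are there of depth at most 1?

Let N_k = |{terms of depth ≤ k}|. Then N_0 = 5 and N_k = 5 + N_{k-1}^2 + N_{k-1}^2 for k ≥ 1 (one summand per function symbol, arity giving the exponent).
N_0 = 5
N_1 = 5 + 5^2 + 5^2 = 55

55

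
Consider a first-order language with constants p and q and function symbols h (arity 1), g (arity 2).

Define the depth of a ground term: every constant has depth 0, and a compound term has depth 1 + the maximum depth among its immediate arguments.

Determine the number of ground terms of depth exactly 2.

Count level by level. With function symbols h/1, g/2, the terms of depth ≤ k are the 2 constants together with each function applied to depth-≤(k−1) tuples, so N_k = 2 + N_{k-1} + N_{k-1}^2.
N_0 = 2
N_1 = 2 + 2 + 2^2 = 8
N_2 = 2 + 8 + 8^2 = 74
Terms of depth exactly 2: N_2 − N_1 = 74 − 8 = 66.

66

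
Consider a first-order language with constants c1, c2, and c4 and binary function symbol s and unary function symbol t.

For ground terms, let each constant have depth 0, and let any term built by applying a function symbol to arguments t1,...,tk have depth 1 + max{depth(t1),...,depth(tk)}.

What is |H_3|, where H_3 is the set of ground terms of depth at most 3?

59295

If N_k denotes the number of depth-≤k ground terms, the 3 constants give N_0 = 3, and each function symbol of arity r contributes N_{k-1}^r new terms at level k: N_k = 3 + N_{k-1}^2 + N_{k-1}.
N_0 = 3
N_1 = 3 + 3^2 + 3 = 15
N_2 = 3 + 15^2 + 15 = 243
N_3 = 3 + 243^2 + 243 = 59295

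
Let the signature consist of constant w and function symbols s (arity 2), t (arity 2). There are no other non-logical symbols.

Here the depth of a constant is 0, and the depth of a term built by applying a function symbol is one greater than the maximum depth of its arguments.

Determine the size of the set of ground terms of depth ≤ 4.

1045459

Write N_k for the number of ground terms of depth ≤ k. A term of depth ≤ k is either a constant or a function symbol applied to arguments of depth ≤ k−1, so N_k = 1 + N_{k-1}^2 + N_{k-1}^2.
N_0 = 1
N_1 = 1 + 1^2 + 1^2 = 3
N_2 = 1 + 3^2 + 3^2 = 19
N_3 = 1 + 19^2 + 19^2 = 723
N_4 = 1 + 723^2 + 723^2 = 1045459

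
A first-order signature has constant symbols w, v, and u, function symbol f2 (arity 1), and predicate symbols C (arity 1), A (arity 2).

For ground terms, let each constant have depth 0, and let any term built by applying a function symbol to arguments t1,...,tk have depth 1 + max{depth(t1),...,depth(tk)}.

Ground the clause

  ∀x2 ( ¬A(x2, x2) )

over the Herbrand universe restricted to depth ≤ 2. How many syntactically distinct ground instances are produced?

Ground terms of depth ≤ 2:
  Write N_k for the number of ground terms of depth ≤ k. A term of depth ≤ k is either a constant or a function symbol applied to arguments of depth ≤ k−1, so N_k = 3 + N_{k-1}.
  N_0 = 3
  N_1 = 3 + 3 = 6
  N_2 = 3 + 6 = 9
  Explicitly: w, v, u, f2(w), f2(v), f2(u), f2(f2(w)), f2(f2(v)), f2(f2(u)).
So there are 9 ground terms available for substitution.
The body mentions the single quantified variable x2; since ground terms form a free algebra, no two substitutions collapse to the same formula.
Number of ground instances = 9.

9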